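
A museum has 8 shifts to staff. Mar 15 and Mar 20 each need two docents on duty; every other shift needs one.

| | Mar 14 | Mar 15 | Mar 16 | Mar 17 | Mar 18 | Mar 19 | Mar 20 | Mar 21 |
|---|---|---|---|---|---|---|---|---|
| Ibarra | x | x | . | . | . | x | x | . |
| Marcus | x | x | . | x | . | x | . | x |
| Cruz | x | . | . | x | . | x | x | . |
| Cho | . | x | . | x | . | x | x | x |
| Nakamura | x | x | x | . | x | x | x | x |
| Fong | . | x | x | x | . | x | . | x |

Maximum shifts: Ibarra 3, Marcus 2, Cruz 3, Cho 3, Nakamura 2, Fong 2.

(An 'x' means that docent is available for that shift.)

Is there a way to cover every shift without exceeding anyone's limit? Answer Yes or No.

Yes

Mar 18 can only be covered by Nakamura, so that assignment is forced.
One valid schedule: Mar 14→Ibarra, Mar 15→Cho+Fong, Mar 16→Nakamura, Mar 17→Marcus, Mar 18→Nakamura, Mar 19→Ibarra, Mar 20→Ibarra+Cruz, Mar 21→Marcus.
Loads: Ibarra 3/3, Marcus 2/2, Cruz 1/3, Cho 1/3, Nakamura 2/2, Fong 1/2 — all within limits.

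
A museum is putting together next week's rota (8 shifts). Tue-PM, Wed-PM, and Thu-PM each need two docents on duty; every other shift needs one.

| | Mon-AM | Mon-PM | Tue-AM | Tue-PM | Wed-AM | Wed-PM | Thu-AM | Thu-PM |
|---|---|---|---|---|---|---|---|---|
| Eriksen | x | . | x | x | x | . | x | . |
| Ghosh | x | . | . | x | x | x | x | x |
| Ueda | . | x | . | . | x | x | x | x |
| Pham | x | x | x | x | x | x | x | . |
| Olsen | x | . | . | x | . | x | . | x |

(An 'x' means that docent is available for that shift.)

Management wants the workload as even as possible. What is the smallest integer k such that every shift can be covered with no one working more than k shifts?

With 5 docents and 11 worker-slots to fill, someone must work at least ⌈11/5⌉ = 3 shifts, so k ≥ 3.
k = 3 works: Mon-AM→Eriksen, Mon-PM→Ueda, Tue-AM→Eriksen, Tue-PM→Ghosh+Pham, Wed-AM→Eriksen, Wed-PM→Ueda+Pham, Thu-AM→Ghosh, Thu-PM→Ghosh+Ueda.
Loads: Eriksen 3, Ghosh 3, Ueda 3, Pham 2, Olsen 0 — all ≤ 3.

3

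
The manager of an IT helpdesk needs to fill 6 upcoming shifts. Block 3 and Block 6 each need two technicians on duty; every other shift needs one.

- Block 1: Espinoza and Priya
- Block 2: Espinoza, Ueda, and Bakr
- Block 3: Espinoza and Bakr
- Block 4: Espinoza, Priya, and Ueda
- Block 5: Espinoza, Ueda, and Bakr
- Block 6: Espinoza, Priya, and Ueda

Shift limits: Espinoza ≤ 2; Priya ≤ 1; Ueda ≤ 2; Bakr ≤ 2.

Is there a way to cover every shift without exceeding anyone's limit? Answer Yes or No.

No

Total capacity is 2+1+2+2 = 7 but 8 worker-slots are needed — infeasible.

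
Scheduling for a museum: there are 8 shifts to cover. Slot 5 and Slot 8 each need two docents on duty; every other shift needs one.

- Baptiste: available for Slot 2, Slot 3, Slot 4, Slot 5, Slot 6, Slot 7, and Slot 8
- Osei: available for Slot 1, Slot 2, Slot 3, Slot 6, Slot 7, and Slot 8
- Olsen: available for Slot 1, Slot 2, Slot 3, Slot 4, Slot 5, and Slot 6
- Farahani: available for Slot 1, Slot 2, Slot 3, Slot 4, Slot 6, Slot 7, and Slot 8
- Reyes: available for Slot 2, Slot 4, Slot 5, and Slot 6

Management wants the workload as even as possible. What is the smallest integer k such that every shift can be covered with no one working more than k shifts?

2

With 5 docents and 10 worker-slots to fill, someone must work at least ⌈10/5⌉ = 2 shifts, so k ≥ 2.
k = 2 works: Slot 1→Osei, Slot 2→Reyes, Slot 3→Olsen, Slot 4→Farahani, Slot 5→Baptiste+Olsen, Slot 6→Reyes, Slot 7→Baptiste, Slot 8→Osei+Farahani.
Loads: Baptiste 2, Osei 2, Olsen 2, Farahani 2, Reyes 2 — all ≤ 2.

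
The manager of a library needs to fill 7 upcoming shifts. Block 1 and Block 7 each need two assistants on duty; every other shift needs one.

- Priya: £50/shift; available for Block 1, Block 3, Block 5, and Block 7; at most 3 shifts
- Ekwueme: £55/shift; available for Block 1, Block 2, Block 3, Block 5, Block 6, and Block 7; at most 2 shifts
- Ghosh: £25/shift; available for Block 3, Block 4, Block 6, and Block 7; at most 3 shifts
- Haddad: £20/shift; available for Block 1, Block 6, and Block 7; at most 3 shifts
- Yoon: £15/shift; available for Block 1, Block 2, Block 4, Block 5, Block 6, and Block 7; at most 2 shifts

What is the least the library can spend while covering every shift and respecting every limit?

£215

Picking the cheapest available assistant for each shift independently would cost £155, but that ignores the shift limits.
An optimal schedule: Block 1→Haddad+Priya, Block 2→Yoon, Block 3→Ghosh, Block 4→Ghosh, Block 5→Yoon, Block 6→Haddad, Block 7→Haddad+Ghosh.
Total: 20 + 50 + 15 + 25 + 25 + 15 + 20 + 20 + 25 = £215.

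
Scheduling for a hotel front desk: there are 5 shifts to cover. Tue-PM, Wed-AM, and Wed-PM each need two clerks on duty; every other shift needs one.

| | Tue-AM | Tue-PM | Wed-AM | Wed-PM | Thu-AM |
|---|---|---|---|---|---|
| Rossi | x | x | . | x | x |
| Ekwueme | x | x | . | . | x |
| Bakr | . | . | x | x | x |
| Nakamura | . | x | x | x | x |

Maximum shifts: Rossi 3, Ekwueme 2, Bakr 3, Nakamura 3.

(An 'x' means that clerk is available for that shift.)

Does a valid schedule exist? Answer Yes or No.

Yes

Wed-AM can only be covered by Bakr and Nakamura, so that assignment is forced.
One valid schedule: Tue-AM→Rossi, Tue-PM→Rossi+Ekwueme, Wed-AM→Bakr+Nakamura, Wed-PM→Rossi+Bakr, Thu-AM→Ekwueme.
Loads: Rossi 3/3, Ekwueme 2/2, Bakr 2/3, Nakamura 1/3 — all within limits.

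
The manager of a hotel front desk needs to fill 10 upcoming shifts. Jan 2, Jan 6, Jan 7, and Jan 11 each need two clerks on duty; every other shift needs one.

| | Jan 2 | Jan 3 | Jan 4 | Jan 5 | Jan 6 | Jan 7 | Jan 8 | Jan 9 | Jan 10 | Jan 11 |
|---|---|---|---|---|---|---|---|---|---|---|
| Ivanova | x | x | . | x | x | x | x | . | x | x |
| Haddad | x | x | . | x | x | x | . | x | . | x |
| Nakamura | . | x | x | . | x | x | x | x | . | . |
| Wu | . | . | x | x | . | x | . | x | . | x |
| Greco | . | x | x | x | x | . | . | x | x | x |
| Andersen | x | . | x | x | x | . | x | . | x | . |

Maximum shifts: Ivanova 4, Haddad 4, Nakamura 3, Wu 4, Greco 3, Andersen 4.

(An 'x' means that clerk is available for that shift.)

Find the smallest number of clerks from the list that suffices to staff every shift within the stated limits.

4

14 slots to fill and no one can take more than 4, so at least ⌈14/4⌉ = 4 clerks are needed.
Ivanova, Haddad, Nakamura, and Wu alone can cover everything: Jan 2→Ivanova+Haddad, Jan 3→Ivanova, Jan 4→Nakamura, Jan 5→Haddad, Jan 6→Haddad+Nakamura, Jan 7→Nakamura+Wu, Jan 8→Ivanova, Jan 9→Wu, Jan 10→Ivanova, Jan 11→Haddad+Wu.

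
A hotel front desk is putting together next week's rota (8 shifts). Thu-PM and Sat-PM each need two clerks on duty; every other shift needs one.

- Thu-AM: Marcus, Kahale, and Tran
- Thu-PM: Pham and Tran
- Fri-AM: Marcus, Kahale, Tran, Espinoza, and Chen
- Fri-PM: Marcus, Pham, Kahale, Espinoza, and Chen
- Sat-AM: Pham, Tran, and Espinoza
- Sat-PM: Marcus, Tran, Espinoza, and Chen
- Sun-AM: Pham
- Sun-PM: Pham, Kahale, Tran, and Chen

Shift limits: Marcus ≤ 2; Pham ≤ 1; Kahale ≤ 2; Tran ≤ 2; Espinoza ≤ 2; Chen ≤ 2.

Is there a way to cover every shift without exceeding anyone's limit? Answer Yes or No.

No

Total capacity is 11 and 10 slots are needed, so capacity alone doesn't rule it out.
Shifts {Thu-PM, Sun-AM} need 3 worker-slots in total, but the clerks available for any of those shifts (Pham and Tran) can supply at most 2 among them. So no valid schedule exists.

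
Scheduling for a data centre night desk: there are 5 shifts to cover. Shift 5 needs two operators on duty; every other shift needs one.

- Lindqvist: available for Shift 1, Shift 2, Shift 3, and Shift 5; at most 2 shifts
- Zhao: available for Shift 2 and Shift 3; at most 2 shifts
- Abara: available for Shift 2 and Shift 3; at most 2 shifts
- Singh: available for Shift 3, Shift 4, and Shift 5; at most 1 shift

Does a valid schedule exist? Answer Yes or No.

Total capacity is 7 and 6 slots are needed, so capacity alone doesn't rule it out.
Shifts {Shift 4, Shift 5} need 3 worker-slots in total, but the operators available for any of those shifts (Lindqvist and Singh) can supply at most 2 among them. So no valid schedule exists.

No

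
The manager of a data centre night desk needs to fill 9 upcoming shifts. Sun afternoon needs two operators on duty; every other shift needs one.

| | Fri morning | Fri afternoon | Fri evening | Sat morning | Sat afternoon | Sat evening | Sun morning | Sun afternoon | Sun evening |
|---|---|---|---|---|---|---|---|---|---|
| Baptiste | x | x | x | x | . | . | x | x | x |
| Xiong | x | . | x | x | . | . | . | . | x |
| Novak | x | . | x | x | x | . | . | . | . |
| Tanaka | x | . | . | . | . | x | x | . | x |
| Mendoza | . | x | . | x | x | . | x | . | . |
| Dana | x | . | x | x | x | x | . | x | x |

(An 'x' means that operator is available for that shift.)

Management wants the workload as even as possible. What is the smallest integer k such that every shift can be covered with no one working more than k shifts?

With 6 operators and 10 worker-slots to fill, someone must work at least ⌈10/6⌉ = 2 shifts, so k ≥ 2.
k = 2 works: Fri morning→Novak, Fri afternoon→Baptiste, Fri evening→Xiong, Sat morning→Mendoza, Sat afternoon→Novak, Sat evening→Tanaka, Sun morning→Tanaka, Sun afternoon→Baptiste+Dana, Sun evening→Xiong.
Loads: Baptiste 2, Xiong 2, Novak 2, Tanaka 2, Mendoza 1, Dana 1 — all ≤ 2.

2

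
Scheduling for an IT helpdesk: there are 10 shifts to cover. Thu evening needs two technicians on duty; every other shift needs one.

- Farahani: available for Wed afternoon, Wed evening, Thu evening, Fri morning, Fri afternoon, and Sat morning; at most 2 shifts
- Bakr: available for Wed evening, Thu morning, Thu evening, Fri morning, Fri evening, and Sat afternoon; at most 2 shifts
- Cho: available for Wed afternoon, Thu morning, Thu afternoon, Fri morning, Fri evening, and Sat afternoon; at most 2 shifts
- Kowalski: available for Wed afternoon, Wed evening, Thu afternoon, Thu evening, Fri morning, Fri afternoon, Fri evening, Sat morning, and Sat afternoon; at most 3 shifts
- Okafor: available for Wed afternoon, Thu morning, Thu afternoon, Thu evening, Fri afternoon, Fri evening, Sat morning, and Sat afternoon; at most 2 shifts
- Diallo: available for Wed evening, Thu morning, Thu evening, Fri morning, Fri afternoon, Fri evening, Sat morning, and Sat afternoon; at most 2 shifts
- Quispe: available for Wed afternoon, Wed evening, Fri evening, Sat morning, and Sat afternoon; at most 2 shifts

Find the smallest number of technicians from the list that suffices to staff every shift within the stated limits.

5

11 slots to fill and no one can take more than 3, so at least ⌈11/3⌉ = 4 technicians are needed.
Any 4 technicians together have capacity at most 3+2+2+2 = 9 < 11 slots, so 4 can never suffice.
Farahani, Bakr, Cho, Kowalski, and Okafor alone can cover everything: Wed afternoon→Cho, Wed evening→Farahani, Thu morning→Bakr, Thu afternoon→Cho, Thu evening→Kowalski+Okafor, Fri morning→Bakr, Fri afternoon→Farahani, Fri evening→Kowalski, Sat morning→Kowalski, Sat afternoon→Okafor.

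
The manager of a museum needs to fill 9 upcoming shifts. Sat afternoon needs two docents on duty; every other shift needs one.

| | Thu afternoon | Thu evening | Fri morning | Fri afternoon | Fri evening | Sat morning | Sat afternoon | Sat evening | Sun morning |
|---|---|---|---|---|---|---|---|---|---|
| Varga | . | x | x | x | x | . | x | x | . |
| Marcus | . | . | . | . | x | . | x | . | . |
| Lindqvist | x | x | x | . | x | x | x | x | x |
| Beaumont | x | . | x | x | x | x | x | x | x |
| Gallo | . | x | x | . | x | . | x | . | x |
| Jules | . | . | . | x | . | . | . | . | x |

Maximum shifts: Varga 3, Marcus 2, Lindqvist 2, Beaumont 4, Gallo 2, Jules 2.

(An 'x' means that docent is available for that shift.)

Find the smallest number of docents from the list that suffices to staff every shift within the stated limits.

10 slots to fill and no one can take more than 4, so at least ⌈10/4⌉ = 3 docents are needed.
Any 3 docents together have capacity at most 4+3+2 = 9 < 10 slots, so 3 can never suffice.
Varga, Marcus, Lindqvist, and Beaumont alone can cover everything: Thu afternoon→Lindqvist, Thu evening→Varga, Fri morning→Varga, Fri afternoon→Varga, Fri evening→Marcus, Sat morning→Lindqvist, Sat afternoon→Marcus+Beaumont, Sat evening→Beaumont, Sun morning→Beaumont.

4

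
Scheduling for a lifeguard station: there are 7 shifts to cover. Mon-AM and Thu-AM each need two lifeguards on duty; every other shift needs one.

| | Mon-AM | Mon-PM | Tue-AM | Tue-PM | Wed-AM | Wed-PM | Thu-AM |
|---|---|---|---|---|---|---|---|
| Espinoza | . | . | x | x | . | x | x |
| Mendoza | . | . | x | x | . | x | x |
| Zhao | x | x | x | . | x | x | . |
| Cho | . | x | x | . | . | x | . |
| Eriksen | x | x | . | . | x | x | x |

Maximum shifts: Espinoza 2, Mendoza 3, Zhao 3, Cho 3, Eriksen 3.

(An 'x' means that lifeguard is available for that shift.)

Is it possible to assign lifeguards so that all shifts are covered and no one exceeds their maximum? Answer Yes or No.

Mon-AM can only be covered by Zhao and Eriksen, so that assignment is forced.
One valid schedule: Mon-AM→Zhao+Eriksen, Mon-PM→Zhao, Tue-AM→Mendoza, Tue-PM→Espinoza, Wed-AM→Zhao, Wed-PM→Mendoza, Thu-AM→Espinoza+Mendoza.
Loads: Espinoza 2/2, Mendoza 3/3, Zhao 3/3, Cho 0/3, Eriksen 1/3 — all within limits.

Yes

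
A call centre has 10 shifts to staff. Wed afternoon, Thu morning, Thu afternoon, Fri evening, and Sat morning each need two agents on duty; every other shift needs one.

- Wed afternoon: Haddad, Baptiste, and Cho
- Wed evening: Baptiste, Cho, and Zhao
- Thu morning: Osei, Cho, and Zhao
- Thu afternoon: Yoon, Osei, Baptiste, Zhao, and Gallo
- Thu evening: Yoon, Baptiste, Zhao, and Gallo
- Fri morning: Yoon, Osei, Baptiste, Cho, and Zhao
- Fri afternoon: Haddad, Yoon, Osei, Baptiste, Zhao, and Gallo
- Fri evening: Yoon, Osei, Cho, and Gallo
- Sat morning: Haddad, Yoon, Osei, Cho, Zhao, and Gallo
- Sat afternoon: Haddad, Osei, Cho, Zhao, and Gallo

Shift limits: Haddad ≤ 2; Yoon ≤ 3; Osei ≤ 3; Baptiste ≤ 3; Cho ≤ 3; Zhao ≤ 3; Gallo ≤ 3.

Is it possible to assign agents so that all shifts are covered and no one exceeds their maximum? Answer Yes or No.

One valid schedule: Wed afternoon→Haddad+Baptiste, Wed evening→Baptiste, Thu morning→Osei+Cho, Thu afternoon→Osei+Baptiste, Thu evening→Yoon, Fri morning→Yoon, Fri afternoon→Yoon, Fri evening→Osei+Cho, Sat morning→Cho+Zhao, Sat afternoon→Haddad.
Loads: Haddad 2/2, Yoon 3/3, Osei 3/3, Baptiste 3/3, Cho 3/3, Zhao 1/3, Gallo 0/3 — all within limits.

Yes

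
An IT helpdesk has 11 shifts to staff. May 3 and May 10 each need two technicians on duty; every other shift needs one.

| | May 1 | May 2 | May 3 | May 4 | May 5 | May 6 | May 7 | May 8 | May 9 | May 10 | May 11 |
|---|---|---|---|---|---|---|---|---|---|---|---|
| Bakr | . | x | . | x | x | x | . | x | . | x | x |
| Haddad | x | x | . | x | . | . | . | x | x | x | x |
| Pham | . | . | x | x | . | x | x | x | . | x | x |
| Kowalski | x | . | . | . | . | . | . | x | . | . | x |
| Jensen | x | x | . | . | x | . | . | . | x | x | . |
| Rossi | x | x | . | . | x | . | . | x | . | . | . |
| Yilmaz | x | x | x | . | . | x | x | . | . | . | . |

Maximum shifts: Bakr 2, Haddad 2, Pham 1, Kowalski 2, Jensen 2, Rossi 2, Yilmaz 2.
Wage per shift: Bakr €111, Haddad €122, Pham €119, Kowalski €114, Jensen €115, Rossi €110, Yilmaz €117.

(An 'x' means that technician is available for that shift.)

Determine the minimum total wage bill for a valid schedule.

May 3 can only be covered by Pham and Yilmaz, so that assignment is forced.
Picking the cheapest available technician for each shift independently would cost €1467, but that ignores the shift limits.
An optimal schedule: May 1→Kowalski, May 2→Rossi, May 3→Pham+Yilmaz, May 4→Bakr, May 5→Jensen, May 6→Bakr, May 7→Yilmaz, May 8→Rossi, May 9→Haddad, May 10→Haddad+Jensen, May 11→Kowalski.
Total: 114 + 110 + 119 + 117 + 111 + 115 + 111 + 117 + 110 + 122 + 122 + 115 + 114 = €1497.

€1497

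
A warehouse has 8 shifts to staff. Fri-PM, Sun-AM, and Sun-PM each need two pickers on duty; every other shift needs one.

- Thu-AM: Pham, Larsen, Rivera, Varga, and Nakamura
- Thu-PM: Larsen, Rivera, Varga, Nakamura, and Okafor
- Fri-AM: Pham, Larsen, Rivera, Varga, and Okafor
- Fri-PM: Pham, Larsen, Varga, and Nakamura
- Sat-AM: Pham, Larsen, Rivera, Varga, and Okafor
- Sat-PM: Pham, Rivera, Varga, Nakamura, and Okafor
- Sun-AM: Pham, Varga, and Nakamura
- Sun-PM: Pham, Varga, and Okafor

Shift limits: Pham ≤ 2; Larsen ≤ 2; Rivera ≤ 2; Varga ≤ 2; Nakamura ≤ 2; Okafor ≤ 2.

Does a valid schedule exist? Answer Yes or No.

Yes

One valid schedule: Thu-AM→Larsen, Thu-PM→Rivera, Fri-AM→Rivera, Fri-PM→Larsen+Nakamura, Sat-AM→Okafor, Sat-PM→Nakamura, Sun-AM→Pham+Varga, Sun-PM→Pham+Varga.
Loads: Pham 2/2, Larsen 2/2, Rivera 2/2, Varga 2/2, Nakamura 2/2, Okafor 1/2 — all within limits.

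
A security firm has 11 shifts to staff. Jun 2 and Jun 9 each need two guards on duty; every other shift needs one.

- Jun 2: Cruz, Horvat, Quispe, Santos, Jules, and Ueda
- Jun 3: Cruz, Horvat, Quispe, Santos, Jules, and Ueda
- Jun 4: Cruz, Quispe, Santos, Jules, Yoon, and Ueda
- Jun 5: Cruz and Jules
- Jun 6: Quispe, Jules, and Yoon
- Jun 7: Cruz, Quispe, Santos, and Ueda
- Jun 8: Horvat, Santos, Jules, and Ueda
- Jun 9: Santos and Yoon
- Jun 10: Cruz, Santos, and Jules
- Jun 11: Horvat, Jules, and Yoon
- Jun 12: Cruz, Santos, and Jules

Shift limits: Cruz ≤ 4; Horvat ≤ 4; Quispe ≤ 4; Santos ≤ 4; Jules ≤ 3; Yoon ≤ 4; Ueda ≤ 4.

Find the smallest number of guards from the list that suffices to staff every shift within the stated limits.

13 slots to fill and no one can take more than 4, so at least ⌈13/4⌉ = 4 guards are needed.
Cruz, Horvat, Santos, and Yoon alone can cover everything: Jun 2→Horvat+Santos, Jun 3→Horvat, Jun 4→Santos, Jun 5→Cruz, Jun 6→Yoon, Jun 7→Cruz, Jun 8→Horvat, Jun 9→Santos+Yoon, Jun 10→Cruz, Jun 11→Horvat, Jun 12→Cruz.

4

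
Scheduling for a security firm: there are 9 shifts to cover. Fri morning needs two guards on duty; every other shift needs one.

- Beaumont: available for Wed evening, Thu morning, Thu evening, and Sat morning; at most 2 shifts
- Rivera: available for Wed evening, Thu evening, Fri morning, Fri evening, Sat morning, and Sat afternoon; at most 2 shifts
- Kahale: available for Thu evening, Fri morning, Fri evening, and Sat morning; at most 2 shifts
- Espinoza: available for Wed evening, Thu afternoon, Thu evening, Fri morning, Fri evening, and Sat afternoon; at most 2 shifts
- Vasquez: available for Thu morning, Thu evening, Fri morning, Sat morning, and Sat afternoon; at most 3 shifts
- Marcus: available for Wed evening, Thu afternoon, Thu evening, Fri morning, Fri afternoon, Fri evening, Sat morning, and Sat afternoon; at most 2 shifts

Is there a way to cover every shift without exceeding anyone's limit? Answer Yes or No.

Yes

Fri afternoon can only be covered by Marcus, so that assignment is forced.
One valid schedule: Wed evening→Beaumont, Thu morning→Beaumont, Thu afternoon→Espinoza, Thu evening→Kahale, Fri morning→Espinoza+Vasquez, Fri afternoon→Marcus, Fri evening→Rivera, Sat morning→Kahale, Sat afternoon→Rivera.
Loads: Beaumont 2/2, Rivera 2/2, Kahale 2/2, Espinoza 2/2, Vasquez 1/3, Marcus 1/2 — all within limits.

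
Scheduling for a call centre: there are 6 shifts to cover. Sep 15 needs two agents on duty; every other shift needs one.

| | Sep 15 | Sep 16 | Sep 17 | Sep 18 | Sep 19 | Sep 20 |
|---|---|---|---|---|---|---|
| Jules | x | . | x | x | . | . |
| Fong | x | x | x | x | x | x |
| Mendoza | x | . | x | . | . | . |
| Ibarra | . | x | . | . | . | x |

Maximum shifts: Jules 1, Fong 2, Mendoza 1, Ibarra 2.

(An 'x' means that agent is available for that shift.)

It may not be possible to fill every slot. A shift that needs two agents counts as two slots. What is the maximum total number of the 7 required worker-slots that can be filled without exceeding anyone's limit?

6

Total capacity across all agents is 1+2+1+2 = 6, and 7 slots are needed, so at most 6 can be filled.
An assignment achieving 6: Sep 15→Fong+Mendoza, Sep 16→Ibarra, Sep 18→Jules, Sep 19→Fong, Sep 20→Ibarra.
Loads: Jules 1/1, Fong 2/2, Mendoza 1/1, Ibarra 2/2.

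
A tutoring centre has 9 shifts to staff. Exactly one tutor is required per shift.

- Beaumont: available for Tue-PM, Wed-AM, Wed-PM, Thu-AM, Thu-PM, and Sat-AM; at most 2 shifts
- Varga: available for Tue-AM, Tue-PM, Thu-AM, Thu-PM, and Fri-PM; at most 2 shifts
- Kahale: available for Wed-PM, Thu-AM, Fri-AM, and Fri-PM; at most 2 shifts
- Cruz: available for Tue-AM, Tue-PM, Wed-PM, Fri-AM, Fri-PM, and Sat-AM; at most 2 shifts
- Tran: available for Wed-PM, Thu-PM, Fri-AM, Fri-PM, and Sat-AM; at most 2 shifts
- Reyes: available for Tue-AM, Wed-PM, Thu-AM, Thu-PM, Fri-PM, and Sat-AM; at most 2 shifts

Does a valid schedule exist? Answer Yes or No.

Yes

Wed-AM can only be covered by Beaumont, so that assignment is forced.
One valid schedule: Tue-AM→Varga, Tue-PM→Beaumont, Wed-AM→Beaumont, Wed-PM→Kahale, Thu-AM→Varga, Thu-PM→Tran, Fri-AM→Kahale, Fri-PM→Cruz, Sat-AM→Cruz.
Loads: Beaumont 2/2, Varga 2/2, Kahale 2/2, Cruz 2/2, Tran 1/2, Reyes 0/2 — all within limits.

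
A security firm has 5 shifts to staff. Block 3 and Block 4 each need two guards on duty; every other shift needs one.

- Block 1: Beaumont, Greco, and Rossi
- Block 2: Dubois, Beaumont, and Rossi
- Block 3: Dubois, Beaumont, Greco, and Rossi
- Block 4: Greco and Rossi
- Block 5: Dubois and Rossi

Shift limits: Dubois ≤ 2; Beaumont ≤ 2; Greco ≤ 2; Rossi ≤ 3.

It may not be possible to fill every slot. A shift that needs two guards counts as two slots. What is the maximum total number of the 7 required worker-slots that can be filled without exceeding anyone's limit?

7

Total capacity across all guards is 2+2+2+3 = 9, and 7 slots are needed, so at most 7 can be filled.
An assignment achieving 7: Block 1→Beaumont, Block 2→Dubois, Block 3→Beaumont+Greco, Block 4→Greco+Rossi, Block 5→Dubois.
Loads: Dubois 2/2, Beaumont 2/2, Greco 2/2, Rossi 1/3.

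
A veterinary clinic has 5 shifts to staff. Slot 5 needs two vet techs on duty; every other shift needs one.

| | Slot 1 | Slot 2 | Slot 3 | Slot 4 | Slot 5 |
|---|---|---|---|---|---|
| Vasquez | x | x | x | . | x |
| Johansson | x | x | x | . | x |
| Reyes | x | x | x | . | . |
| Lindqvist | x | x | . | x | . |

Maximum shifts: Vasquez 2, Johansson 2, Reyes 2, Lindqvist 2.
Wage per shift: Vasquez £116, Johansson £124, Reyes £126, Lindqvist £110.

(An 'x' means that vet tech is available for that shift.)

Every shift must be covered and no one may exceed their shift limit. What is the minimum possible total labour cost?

Slot 4 can only be covered by Lindqvist, so that assignment is forced.
Slot 5 can only be covered by Vasquez and Johansson, so that assignment is forced.
Picking the cheapest available vet tech for each shift independently would cost £686, but that ignores the shift limits.
An optimal schedule: Slot 1→Lindqvist, Slot 2→Johansson, Slot 3→Vasquez, Slot 4→Lindqvist, Slot 5→Vasquez+Johansson.
Total: 110 + 124 + 116 + 110 + 116 + 124 = £700.

£700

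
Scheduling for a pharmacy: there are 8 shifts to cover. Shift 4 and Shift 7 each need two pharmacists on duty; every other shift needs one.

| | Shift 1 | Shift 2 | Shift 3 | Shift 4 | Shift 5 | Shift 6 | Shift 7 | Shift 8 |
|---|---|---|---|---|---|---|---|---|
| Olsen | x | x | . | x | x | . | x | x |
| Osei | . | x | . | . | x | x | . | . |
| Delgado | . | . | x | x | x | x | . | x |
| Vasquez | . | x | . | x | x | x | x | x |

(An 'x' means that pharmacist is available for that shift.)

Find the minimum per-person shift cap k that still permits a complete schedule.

With 4 pharmacists and 10 worker-slots to fill, someone must work at least ⌈10/4⌉ = 3 shifts, so k ≥ 3.
k = 3 works: Shift 1→Olsen, Shift 2→Olsen, Shift 3→Delgado, Shift 4→Delgado+Vasquez, Shift 5→Osei, Shift 6→Osei, Shift 7→Olsen+Vasquez, Shift 8→Delgado.
Loads: Olsen 3, Osei 2, Delgado 3, Vasquez 2 — all ≤ 3.

3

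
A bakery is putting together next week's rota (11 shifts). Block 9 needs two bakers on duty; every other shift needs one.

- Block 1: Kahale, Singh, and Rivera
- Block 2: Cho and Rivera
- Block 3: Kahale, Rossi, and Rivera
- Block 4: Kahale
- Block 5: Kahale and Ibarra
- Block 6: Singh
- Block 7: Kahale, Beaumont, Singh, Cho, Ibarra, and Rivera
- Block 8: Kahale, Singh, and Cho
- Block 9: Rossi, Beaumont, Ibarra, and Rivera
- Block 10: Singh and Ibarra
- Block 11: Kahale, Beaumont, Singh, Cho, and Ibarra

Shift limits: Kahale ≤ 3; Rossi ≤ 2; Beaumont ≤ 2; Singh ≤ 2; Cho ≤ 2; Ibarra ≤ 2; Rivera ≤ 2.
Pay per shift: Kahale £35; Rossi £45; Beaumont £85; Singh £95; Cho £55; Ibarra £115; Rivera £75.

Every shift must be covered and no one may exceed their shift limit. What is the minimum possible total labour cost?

Block 4 can only be covered by Kahale, so that assignment is forced.
Block 6 can only be covered by Singh, so that assignment is forced.
Picking the cheapest available baker for each shift independently would cost £610, but that ignores the shift limits.
An optimal schedule: Block 1→Kahale, Block 2→Cho, Block 3→Rossi, Block 4→Kahale, Block 5→Kahale, Block 6→Singh, Block 7→Rivera, Block 8→Cho, Block 9→Rossi+Rivera, Block 10→Singh, Block 11→Beaumont.
Total: 35 + 55 + 45 + 35 + 35 + 95 + 75 + 55 + 45 + 75 + 95 + 85 = £730.

£730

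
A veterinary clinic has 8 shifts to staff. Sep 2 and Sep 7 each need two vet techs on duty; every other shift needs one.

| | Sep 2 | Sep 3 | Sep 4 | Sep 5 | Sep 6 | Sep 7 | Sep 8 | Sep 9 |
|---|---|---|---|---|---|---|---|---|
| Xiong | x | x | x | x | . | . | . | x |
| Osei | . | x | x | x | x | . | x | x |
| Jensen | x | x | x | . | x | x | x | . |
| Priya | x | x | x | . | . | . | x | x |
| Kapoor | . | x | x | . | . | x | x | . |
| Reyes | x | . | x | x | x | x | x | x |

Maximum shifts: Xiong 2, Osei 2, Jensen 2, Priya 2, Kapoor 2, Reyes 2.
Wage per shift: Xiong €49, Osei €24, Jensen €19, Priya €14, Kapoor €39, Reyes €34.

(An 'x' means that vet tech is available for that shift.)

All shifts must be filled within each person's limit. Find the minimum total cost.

Picking the cheapest available vet tech for each shift independently would cost €185, but that ignores the shift limits.
An optimal schedule: Sep 2→Priya+Reyes, Sep 3→Osei, Sep 4→Kapoor, Sep 5→Osei, Sep 6→Jensen, Sep 7→Jensen+Reyes, Sep 8→Kapoor, Sep 9→Priya.
Total: 14 + 34 + 24 + 39 + 24 + 19 + 19 + 34 + 39 + 14 = €260.

€260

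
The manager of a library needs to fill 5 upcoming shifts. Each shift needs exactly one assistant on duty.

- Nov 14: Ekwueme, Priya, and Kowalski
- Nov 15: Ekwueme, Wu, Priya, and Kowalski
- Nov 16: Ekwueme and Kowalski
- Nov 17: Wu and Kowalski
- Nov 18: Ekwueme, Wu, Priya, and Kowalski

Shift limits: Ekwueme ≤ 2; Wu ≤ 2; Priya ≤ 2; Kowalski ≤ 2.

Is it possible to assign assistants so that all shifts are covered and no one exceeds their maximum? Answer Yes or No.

Yes

One valid schedule: Nov 14→Ekwueme, Nov 15→Wu, Nov 16→Ekwueme, Nov 17→Wu, Nov 18→Priya.
Loads: Ekwueme 2/2, Wu 2/2, Priya 1/2, Kowalski 0/2 — all within limits.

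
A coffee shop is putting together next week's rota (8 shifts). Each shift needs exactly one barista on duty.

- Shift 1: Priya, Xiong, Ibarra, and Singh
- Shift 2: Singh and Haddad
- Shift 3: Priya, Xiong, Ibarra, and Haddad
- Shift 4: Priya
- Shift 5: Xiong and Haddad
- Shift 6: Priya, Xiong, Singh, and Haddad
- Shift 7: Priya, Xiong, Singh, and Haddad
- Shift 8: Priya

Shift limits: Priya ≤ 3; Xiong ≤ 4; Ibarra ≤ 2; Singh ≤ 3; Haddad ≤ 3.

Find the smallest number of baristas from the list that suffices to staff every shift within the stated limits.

3

8 slots to fill and no one can take more than 4, so at least ⌈8/4⌉ = 2 baristas are needed.
Any 2 baristas together have capacity at most 4+3 = 7 < 8 slots, so 2 can never suffice.
Priya, Xiong, and Singh alone can cover everything: Shift 1→Xiong, Shift 2→Singh, Shift 3→Priya, Shift 4→Priya, Shift 5→Xiong, Shift 6→Xiong, Shift 7→Xiong, Shift 8→Priya.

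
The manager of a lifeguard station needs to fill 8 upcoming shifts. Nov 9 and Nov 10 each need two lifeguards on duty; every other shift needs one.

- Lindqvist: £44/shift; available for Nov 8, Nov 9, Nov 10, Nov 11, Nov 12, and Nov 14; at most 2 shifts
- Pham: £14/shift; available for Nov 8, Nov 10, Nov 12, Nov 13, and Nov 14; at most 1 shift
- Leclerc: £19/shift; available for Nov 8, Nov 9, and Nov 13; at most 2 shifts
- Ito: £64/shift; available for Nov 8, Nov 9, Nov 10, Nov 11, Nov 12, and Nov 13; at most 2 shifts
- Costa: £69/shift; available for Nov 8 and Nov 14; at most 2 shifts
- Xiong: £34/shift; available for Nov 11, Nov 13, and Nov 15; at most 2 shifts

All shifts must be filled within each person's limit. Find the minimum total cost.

Nov 15 can only be covered by Xiong, so that assignment is forced.
Picking the cheapest available lifeguard for each shift independently would cost £245, but that ignores the shift limits.
An optimal schedule: Nov 8→Ito, Nov 9→Leclerc+Lindqvist, Nov 10→Pham+Lindqvist, Nov 11→Xiong, Nov 12→Ito, Nov 13→Leclerc, Nov 14→Costa, Nov 15→Xiong.
Total: 64 + 19 + 44 + 14 + 44 + 34 + 64 + 19 + 69 + 34 = £405.

£405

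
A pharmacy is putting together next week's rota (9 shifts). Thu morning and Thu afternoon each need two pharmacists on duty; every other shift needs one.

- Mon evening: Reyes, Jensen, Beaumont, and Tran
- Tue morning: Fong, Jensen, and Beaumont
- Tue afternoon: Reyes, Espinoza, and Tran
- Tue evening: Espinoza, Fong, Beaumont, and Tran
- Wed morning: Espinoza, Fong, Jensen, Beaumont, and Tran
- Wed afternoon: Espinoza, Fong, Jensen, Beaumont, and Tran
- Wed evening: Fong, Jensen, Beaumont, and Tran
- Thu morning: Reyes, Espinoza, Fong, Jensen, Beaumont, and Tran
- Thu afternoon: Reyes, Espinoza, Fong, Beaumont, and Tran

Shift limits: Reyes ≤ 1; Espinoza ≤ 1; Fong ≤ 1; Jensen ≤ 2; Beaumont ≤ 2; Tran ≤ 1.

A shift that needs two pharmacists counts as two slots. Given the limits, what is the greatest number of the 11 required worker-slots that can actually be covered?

Total capacity across all pharmacists is 1+1+1+2+2+1 = 8, and 11 slots are needed, so at most 8 can be filled.
An assignment achieving 8: Mon evening→Jensen, Tue morning→Fong, Tue afternoon→Reyes, Tue evening→Espinoza, Wed morning→Beaumont, Wed afternoon→Beaumont, Wed evening→Jensen, Thu afternoon→Tran.
Loads: Reyes 1/1, Espinoza 1/1, Fong 1/1, Jensen 2/2, Beaumont 2/2, Tran 1/1.

8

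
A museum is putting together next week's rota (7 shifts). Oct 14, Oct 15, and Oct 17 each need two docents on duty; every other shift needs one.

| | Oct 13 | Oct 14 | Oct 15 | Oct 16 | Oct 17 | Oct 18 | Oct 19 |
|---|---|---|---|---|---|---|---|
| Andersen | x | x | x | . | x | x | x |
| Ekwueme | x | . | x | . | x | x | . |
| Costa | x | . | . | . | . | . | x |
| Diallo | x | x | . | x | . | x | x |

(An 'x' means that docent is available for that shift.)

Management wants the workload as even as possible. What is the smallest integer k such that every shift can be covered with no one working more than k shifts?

With 4 docents and 10 worker-slots to fill, someone must work at least ⌈10/4⌉ = 3 shifts, so k ≥ 3.
k = 3 works: Oct 13→Costa, Oct 14→Andersen+Diallo, Oct 15→Andersen+Ekwueme, Oct 16→Diallo, Oct 17→Andersen+Ekwueme, Oct 18→Ekwueme, Oct 19→Costa.
Loads: Andersen 3, Ekwueme 3, Costa 2, Diallo 2 — all ≤ 3.

3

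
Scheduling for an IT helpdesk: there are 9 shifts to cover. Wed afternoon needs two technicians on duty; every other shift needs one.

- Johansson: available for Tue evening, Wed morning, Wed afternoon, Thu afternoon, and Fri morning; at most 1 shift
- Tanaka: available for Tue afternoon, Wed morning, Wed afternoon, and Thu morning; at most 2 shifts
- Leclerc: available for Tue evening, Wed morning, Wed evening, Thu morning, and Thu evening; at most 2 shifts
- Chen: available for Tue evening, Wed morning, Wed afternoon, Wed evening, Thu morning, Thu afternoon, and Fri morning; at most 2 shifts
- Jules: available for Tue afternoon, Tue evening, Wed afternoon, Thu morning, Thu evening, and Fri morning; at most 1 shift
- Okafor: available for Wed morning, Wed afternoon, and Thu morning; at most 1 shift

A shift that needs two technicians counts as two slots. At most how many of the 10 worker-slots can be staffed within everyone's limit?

9

Total capacity across all technicians is 1+2+2+2+1+1 = 9, and 10 slots are needed, so at most 9 can be filled.
An assignment achieving 9: Tue afternoon→Tanaka, Tue evening→Chen, Wed morning→Tanaka, Wed afternoon→Jules+Okafor, Wed evening→Leclerc, Thu afternoon→Johansson, Thu evening→Leclerc, Fri morning→Chen.
Loads: Johansson 1/1, Tanaka 2/2, Leclerc 2/2, Chen 2/2, Jules 1/1, Okafor 1/1.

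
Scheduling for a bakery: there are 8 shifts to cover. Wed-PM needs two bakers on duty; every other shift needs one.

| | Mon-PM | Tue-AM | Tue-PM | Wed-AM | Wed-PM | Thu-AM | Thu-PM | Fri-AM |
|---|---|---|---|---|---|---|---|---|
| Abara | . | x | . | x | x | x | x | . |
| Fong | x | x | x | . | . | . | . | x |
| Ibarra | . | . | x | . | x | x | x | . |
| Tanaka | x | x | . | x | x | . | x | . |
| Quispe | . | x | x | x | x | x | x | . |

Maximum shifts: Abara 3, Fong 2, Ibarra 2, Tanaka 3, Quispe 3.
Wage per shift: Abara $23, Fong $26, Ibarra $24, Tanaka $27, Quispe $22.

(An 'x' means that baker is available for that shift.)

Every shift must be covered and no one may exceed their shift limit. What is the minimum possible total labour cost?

$211

Fri-AM can only be covered by Fong, so that assignment is forced.
Picking the cheapest available baker for each shift independently would cost $207, but that ignores the shift limits.
An optimal schedule: Mon-PM→Fong, Tue-AM→Abara, Tue-PM→Quispe, Wed-AM→Quispe, Wed-PM→Abara+Ibarra, Thu-AM→Quispe, Thu-PM→Abara, Fri-AM→Fong.
Total: 26 + 23 + 22 + 22 + 23 + 24 + 22 + 23 + 26 = $211.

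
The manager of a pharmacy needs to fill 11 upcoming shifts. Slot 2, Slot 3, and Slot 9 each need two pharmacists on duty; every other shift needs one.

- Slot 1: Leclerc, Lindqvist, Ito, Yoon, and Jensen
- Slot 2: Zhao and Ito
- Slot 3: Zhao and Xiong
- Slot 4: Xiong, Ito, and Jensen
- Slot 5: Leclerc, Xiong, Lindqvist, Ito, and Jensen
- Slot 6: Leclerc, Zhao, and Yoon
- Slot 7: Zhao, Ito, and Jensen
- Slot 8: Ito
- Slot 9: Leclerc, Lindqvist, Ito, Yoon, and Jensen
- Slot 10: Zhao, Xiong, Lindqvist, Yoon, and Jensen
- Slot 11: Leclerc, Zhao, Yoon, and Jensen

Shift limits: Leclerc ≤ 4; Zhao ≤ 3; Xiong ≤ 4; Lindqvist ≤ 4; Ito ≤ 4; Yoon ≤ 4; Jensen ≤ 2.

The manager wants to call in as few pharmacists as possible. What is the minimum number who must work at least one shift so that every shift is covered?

14 slots to fill and no one can take more than 4, so at least ⌈14/4⌉ = 4 pharmacists are needed.
Leclerc, Zhao, Xiong, and Ito alone can cover everything: Slot 1→Leclerc, Slot 2→Zhao+Ito, Slot 3→Zhao+Xiong, Slot 4→Xiong, Slot 5→Xiong, Slot 6→Leclerc, Slot 7→Zhao, Slot 8→Ito, Slot 9→Leclerc+Ito, Slot 10→Xiong, Slot 11→Leclerc.

4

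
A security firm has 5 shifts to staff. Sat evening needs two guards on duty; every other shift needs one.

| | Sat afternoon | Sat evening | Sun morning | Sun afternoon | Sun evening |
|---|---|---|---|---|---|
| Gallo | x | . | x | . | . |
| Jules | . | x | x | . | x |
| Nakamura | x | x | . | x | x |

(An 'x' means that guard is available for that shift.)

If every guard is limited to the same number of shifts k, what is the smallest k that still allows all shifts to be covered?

With 3 guards and 6 worker-slots to fill, someone must work at least ⌈6/3⌉ = 2 shifts, so k ≥ 2.
k = 2 works: Sat afternoon→Gallo, Sat evening→Jules+Nakamura, Sun morning→Gallo, Sun afternoon→Nakamura, Sun evening→Jules.
Loads: Gallo 2, Jules 2, Nakamura 2 — all ≤ 2.

2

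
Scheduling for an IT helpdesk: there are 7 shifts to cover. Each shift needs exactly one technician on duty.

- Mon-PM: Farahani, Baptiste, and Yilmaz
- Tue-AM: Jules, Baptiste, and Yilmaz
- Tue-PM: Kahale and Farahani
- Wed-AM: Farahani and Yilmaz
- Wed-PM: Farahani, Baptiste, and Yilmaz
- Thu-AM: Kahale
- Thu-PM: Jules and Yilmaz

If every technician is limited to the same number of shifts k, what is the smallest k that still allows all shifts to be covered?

2

With 5 technicians and 7 worker-slots to fill, someone must work at least ⌈7/5⌉ = 2 shifts, so k ≥ 2.
k = 2 works: Mon-PM→Farahani, Tue-AM→Jules, Tue-PM→Kahale, Wed-AM→Farahani, Wed-PM→Baptiste, Thu-AM→Kahale, Thu-PM→Jules.
Loads: Kahale 2, Farahani 2, Jules 2, Baptiste 1, Yilmaz 0 — all ≤ 2.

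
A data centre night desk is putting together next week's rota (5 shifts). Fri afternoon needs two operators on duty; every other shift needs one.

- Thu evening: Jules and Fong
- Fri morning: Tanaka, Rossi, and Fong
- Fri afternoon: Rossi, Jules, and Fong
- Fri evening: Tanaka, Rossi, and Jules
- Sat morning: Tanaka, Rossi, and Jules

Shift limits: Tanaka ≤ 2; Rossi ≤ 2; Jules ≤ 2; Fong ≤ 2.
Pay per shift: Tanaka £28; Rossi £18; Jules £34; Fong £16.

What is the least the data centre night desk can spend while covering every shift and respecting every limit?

Picking the cheapest available operator for each shift independently would cost £102, but that ignores the shift limits.
An optimal schedule: Thu evening→Fong, Fri morning→Rossi, Fri afternoon→Fong+Rossi, Fri evening→Tanaka, Sat morning→Tanaka.
Total: 16 + 18 + 16 + 18 + 28 + 28 = £124.

£124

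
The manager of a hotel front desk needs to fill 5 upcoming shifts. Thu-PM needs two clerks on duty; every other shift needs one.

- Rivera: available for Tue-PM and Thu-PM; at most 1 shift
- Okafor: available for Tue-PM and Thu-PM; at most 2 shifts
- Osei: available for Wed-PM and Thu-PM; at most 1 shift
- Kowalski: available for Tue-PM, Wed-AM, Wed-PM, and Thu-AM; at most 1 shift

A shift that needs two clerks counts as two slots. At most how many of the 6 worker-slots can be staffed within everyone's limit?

5

Total capacity across all clerks is 1+2+1+1 = 5, and 6 slots are needed, so at most 5 can be filled.
An assignment achieving 5: Tue-PM→Okafor, Wed-AM→Kowalski, Wed-PM→Osei, Thu-PM→Rivera+Okafor.
Loads: Rivera 1/1, Okafor 2/2, Osei 1/1, Kowalski 1/1.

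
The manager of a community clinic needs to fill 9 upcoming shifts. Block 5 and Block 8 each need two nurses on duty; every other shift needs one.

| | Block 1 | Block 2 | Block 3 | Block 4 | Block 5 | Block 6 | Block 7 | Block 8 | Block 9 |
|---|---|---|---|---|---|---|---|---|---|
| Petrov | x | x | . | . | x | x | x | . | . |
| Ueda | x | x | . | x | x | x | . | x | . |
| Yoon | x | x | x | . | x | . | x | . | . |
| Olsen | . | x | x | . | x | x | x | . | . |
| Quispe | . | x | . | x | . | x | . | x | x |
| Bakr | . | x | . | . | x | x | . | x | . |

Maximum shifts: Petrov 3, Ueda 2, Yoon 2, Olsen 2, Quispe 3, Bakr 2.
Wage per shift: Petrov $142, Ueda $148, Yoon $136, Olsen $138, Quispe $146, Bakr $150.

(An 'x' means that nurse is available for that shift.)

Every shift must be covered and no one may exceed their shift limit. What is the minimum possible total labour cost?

$1560

Block 9 can only be covered by Quispe, so that assignment is forced.
Picking the cheapest available nurse for each shift independently would cost $1542, but that ignores the shift limits.
An optimal schedule: Block 1→Yoon, Block 2→Petrov, Block 3→Yoon, Block 4→Quispe, Block 5→Olsen+Petrov, Block 6→Petrov, Block 7→Olsen, Block 8→Quispe+Ueda, Block 9→Quispe.
Total: 136 + 142 + 136 + 146 + 138 + 142 + 142 + 138 + 146 + 148 + 146 = $1560.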